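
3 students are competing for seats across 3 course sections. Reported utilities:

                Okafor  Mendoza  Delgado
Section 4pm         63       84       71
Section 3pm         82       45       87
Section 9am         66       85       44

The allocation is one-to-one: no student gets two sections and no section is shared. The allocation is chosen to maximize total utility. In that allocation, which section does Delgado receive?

Delgado receives Section 4pm.

Treat this as an assignment problem: match each student to one section.
Optimal: Okafor→Section 3pm (82 points), Mendoza→Section 9am (85 points), Delgado→Section 4pm (71 points) — total 82+85+71 = 238 points.
Max-entry greedy (repeatedly take the single best remaining cell) gives 235 points, worse by 3.
No other one-to-one assignment exceeds 238 points.
Delgado's own top section is Section 3pm (87 points), but forcing Delgado→Section 3pm and reassigning the rest optimally gives only 237 points — worse by 1.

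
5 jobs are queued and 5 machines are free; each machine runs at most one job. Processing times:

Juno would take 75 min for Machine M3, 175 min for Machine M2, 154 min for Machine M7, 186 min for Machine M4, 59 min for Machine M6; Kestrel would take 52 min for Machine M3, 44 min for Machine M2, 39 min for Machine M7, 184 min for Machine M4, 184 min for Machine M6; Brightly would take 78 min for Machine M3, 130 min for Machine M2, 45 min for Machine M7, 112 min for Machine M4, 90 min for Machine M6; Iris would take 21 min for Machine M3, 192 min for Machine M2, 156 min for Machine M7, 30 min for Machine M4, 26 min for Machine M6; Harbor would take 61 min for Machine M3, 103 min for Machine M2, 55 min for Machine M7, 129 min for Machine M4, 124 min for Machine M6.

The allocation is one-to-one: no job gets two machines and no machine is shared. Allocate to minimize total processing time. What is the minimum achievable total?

Optimal: Juno→Machine M6 (59 min), Kestrel→Machine M2 (44 min), Brightly→Machine M7 (45 min), Iris→Machine M4 (30 min), Harbor→Machine M3 (61 min) — total 59+44+45+30+61 = 239 min.
Row-greedy (each job in turn takes its cheapest remaining machine) gives 309 min, worse by 70.
Next-best assignment: Juno→Machine M6, Kestrel→Machine M2, Brightly→Machine M3, Iris→Machine M4, Harbor→Machine M7 = 266 min.

Min total: 239 min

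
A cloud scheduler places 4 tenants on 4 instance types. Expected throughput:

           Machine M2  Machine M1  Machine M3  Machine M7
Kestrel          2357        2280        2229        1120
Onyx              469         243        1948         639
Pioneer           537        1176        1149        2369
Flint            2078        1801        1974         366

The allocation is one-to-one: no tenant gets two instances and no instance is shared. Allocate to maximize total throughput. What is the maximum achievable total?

This is the linear assignment problem.
Optimal: Kestrel→Machine M1 (2280 ops/s), Onyx→Machine M3 (1948 ops/s), Pioneer→Machine M7 (2369 ops/s), Flint→Machine M2 (2078 ops/s) — total 2280+1948+2369+2078 = 8675 ops/s.
Max-entry greedy (repeatedly take the single best remaining cell) gives 6943 ops/s, worse by 1732.
Next-best assignment: Kestrel→Machine M2, Onyx→Machine M3, Pioneer→Machine M7, Flint→Machine M1 = 8475 ops/s.
Checked against all permutations: 8675 ops/s is optimal.

Maximum total: 8675 ops/s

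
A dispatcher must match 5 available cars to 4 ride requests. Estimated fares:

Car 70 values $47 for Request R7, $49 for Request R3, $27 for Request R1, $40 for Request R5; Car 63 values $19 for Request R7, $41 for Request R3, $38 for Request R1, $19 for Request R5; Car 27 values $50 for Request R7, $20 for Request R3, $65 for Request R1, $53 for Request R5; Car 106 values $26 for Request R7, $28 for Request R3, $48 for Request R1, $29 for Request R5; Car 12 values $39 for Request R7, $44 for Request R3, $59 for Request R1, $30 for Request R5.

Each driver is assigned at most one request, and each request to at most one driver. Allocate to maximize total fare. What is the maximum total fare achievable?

Max total: $200

Optimal: Car 70→Request R7 ($47), Car 63→Request R3 ($41), Car 12→Request R1 ($59), Car 27→Request R5 ($53) — total 47+41+59+53 = $200.
Row-greedy (each driver in turn takes its best remaining request) gives $166, worse by 34.
No other one-to-one assignment exceeds $200.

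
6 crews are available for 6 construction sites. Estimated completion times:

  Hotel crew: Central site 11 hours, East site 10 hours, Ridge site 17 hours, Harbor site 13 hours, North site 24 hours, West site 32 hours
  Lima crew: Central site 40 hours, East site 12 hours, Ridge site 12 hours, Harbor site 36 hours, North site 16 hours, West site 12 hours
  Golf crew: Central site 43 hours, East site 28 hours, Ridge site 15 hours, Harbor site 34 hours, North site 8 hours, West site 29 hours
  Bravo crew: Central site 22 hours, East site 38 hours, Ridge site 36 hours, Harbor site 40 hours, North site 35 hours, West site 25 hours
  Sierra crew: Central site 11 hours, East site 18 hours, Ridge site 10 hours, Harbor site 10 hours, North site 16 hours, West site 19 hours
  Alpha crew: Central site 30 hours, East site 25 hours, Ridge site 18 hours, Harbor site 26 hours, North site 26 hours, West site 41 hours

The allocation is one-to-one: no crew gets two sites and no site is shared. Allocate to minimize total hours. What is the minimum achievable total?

Optimal: Hotel crew→East site (10 hours), Lima crew→West site (12 hours), Golf crew→North site (8 hours), Bravo crew→Central site (22 hours), Sierra crew→Harbor site (10 hours), Alpha crew→Ridge site (18 hours) — total 10+12+8+22+10+18 = 80 hours.
Column-greedy (each site in turn goes to its cheapest remaining crew) gives 92 hours, worse by 12.
Next-best assignment: Hotel crew→Central site, Lima crew→East site, Golf crew→North site, Bravo crew→West site, Sierra crew→Harbor site, Alpha crew→Ridge site = 84 hours.
Swapping Sierra crew↔Golf crew (Sierra crew→North site 16 hours, Golf crew→Harbor site 34 hours) adds 32.

Minimum total: 80 hours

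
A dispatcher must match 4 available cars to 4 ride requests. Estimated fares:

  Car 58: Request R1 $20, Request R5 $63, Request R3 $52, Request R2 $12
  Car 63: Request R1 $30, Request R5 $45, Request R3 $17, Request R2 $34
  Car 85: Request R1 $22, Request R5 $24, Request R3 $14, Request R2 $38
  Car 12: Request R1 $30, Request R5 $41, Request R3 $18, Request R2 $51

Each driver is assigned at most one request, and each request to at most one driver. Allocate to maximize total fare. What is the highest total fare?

Optimal: Car 58→Request R3 ($52), Car 63→Request R5 ($45), Car 85→Request R1 ($22), Car 12→Request R2 ($51) — total 52+45+22+51 = $170.
Max-entry greedy (repeatedly take the single best remaining cell) gives $158, worse by 12.
Swapping Car 12↔Car 58 (Car 12→Request R3 $18, Car 58→Request R2 $12) loses 73.
Every other assignment is strictly worse.

Max total: $170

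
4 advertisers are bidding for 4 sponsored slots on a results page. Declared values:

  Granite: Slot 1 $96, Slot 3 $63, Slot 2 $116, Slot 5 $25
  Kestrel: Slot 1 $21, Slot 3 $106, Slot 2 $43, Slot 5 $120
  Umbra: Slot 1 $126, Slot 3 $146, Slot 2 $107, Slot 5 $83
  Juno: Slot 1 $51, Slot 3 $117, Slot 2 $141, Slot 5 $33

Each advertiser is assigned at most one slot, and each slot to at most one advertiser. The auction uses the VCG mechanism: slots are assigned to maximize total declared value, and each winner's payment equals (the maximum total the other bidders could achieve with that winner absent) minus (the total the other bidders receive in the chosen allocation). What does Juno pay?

Juno pays $20.

Efficient allocation: Granite→Slot 1 ($96), Kestrel→Slot 5 ($120), Umbra→Slot 3 ($146), Juno→Slot 2 ($141); total welfare W = $503.
Juno receives Slot 2 at value $141, so the others get W − 141 = $362.
Without Juno: best allocation of the remaining 3 bidders over all 4 slots is Granite→Slot 2 ($116), Kestrel→Slot 5 ($120), Umbra→Slot 3 ($146), total $382.
VCG payment = (others' best without Juno) − (others' welfare with Juno) = 382 − 362 = $20.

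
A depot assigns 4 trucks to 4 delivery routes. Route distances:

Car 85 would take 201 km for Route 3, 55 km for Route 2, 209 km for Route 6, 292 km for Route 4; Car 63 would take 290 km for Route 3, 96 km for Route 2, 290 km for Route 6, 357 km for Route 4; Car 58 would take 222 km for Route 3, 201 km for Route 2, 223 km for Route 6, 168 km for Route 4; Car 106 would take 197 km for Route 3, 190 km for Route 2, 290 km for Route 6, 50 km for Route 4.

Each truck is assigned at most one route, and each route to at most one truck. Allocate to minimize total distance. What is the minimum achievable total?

Minimum total: 570 km

Optimal: Car 85→Route 3 (201 km), Car 63→Route 2 (96 km), Car 58→Route 6 (223 km), Car 106→Route 4 (50 km) — total 201+96+223+50 = 570 km.
Min-entry greedy (repeatedly take the single cheapest remaining cell) gives 617 km, worse by 47.
Next-best assignment: Car 85→Route 6, Car 63→Route 2, Car 58→Route 3, Car 106→Route 4 = 577 km.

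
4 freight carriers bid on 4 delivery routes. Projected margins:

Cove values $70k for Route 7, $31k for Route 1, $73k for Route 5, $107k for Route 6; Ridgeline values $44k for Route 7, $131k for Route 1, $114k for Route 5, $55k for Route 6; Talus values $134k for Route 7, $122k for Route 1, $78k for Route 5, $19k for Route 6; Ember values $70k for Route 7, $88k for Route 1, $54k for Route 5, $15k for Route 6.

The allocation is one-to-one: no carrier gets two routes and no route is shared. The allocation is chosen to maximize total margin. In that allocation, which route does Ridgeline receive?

Ridgeline receives Route 5.

Treat this as an assignment problem: match each carrier to one route.
Optimal: Cove→Route 6 ($107k), Ridgeline→Route 5 ($114k), Talus→Route 7 ($134k), Ember→Route 1 ($88k) — total 107+114+134+88 = $443k.
Row-greedy (each carrier in turn takes its best remaining route) gives $426k, worse by 17.
Swapping Ember↔Cove (Ember→Route 6 $15k, Cove→Route 1 $31k) loses 149.
Checked against all permutations: $443k is optimal.
Ridgeline's own top route is Route 1 ($131k), but forcing Ridgeline→Route 1 and reassigning the rest optimally gives only $426k — worse by 17.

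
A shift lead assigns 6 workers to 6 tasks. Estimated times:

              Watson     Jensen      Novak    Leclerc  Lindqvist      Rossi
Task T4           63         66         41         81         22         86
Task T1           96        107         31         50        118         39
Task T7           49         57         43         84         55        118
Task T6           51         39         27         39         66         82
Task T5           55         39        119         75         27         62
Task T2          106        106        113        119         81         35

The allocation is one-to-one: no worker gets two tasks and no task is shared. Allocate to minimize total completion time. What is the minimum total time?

Treat this as an assignment problem: match each worker to one task.
Optimal: Watson→Task T7 (49 min), Jensen→Task T5 (39 min), Novak→Task T1 (31 min), Leclerc→Task T6 (39 min), Lindqvist→Task T4 (22 min), Rossi→Task T2 (35 min) — total 49+39+31+39+22+35 = 215 min.
Column-greedy (each task in turn goes to its cheapest remaining worker) gives 322 min, worse by 107.
No other one-to-one assignment undercuts 215 min.

Min total: 215 min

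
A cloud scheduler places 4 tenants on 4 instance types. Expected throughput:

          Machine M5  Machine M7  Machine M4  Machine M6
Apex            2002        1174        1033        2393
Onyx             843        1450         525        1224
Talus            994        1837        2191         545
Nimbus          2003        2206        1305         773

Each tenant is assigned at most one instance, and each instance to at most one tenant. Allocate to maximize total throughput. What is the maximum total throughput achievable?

Max total: 8037 ops/s

This is a one-to-one assignment (maximum-weight bipartite matching).
Optimal: Apex→Machine M6 (2393 ops/s), Onyx→Machine M7 (1450 ops/s), Talus→Machine M4 (2191 ops/s), Nimbus→Machine M5 (2003 ops/s) — total 2393+1450+2191+2003 = 8037 ops/s.
Max-entry greedy (repeatedly take the single best remaining cell) gives 7633 ops/s, worse by 404.
No other one-to-one assignment exceeds 8037 ops/s.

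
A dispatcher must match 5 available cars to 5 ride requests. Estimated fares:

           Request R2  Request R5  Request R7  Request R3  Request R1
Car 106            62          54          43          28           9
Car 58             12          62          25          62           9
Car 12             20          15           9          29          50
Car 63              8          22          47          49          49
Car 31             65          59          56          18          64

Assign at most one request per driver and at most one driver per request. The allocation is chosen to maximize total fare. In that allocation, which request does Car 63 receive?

Optimal: Car 106→Request R2 ($62), Car 58→Request R3 ($62), Car 12→Request R1 ($50), Car 63→Request R7 ($47), Car 31→Request R5 ($59) — total 62+62+50+47+59 = $280.
Column-greedy (each request in turn goes to its best remaining driver) gives $212, worse by 68.
Swapping Car 63↔Car 31 (Car 63→Request R5 $22, Car 31→Request R7 $56) loses 28.
Car 63's own top request is Request R3 ($49), but forcing Car 63→Request R3 and reassigning the rest optimally gives only $279 — worse by 1.

Car 63 receives Request R7.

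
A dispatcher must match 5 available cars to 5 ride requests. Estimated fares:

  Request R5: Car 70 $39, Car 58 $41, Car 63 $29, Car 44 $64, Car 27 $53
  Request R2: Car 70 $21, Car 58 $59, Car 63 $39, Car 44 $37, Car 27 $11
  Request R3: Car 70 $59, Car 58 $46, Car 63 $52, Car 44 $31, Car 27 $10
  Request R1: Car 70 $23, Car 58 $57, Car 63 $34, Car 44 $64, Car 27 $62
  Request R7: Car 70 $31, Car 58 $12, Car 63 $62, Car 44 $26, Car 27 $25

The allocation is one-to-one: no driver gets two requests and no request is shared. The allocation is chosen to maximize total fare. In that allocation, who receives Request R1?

Car 27 receives Request R1.

Optimal: Car 70→Request R3 ($59), Car 58→Request R2 ($59), Car 63→Request R7 ($62), Car 44→Request R5 ($64), Car 27→Request R1 ($62) — total 59+59+62+64+62 = $306.
Next-best assignment: Car 70→Request R3, Car 58→Request R2, Car 63→Request R7, Car 44→Request R1, Car 27→Request R5 = $297.
Swapping Car 70↔Car 44 (Car 70→Request R5 $39, Car 44→Request R3 $31) loses 53.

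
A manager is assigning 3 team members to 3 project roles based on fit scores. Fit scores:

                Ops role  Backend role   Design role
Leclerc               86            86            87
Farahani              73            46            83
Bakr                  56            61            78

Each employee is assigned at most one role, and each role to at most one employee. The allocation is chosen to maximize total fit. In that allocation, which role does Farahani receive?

Optimal: Leclerc→Backend role (86 pts), Farahani→Ops role (73 pts), Bakr→Design role (78 pts) — total 86+73+78 = 237 pts.
Row-greedy (each employee in turn takes its best remaining role) gives 221 pts, worse by 16.
Next-best assignment: Leclerc→Ops role, Farahani→Design role, Bakr→Backend role = 230 pts.
Farahani's own top role is Design role (83 pts), but forcing Farahani→Design role and reassigning the rest optimally gives only 230 pts — worse by 7.

Farahani receives Ops role.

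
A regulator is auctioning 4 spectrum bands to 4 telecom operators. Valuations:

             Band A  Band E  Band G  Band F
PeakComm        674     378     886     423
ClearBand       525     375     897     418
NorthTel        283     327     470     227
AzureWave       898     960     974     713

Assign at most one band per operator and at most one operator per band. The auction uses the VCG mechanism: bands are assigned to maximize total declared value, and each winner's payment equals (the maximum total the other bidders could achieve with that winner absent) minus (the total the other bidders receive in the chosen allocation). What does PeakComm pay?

Efficient allocation: PeakComm→Band A ($674M), ClearBand→Band G ($897M), NorthTel→Band F ($227M), AzureWave→Band E ($960M); total welfare W = $2758M.
PeakComm receives Band A at value $674M, so the others get W − 674 = $2084M.
Without PeakComm: best allocation of the remaining 3 bidders over all 4 bands is ClearBand→Band G ($897M), NorthTel→Band A ($283M), AzureWave→Band E ($960M), total $2140M.
VCG payment = (others' best without PeakComm) − (others' welfare with PeakComm) = 2140 − 2084 = $56M.

PeakComm pays $56M.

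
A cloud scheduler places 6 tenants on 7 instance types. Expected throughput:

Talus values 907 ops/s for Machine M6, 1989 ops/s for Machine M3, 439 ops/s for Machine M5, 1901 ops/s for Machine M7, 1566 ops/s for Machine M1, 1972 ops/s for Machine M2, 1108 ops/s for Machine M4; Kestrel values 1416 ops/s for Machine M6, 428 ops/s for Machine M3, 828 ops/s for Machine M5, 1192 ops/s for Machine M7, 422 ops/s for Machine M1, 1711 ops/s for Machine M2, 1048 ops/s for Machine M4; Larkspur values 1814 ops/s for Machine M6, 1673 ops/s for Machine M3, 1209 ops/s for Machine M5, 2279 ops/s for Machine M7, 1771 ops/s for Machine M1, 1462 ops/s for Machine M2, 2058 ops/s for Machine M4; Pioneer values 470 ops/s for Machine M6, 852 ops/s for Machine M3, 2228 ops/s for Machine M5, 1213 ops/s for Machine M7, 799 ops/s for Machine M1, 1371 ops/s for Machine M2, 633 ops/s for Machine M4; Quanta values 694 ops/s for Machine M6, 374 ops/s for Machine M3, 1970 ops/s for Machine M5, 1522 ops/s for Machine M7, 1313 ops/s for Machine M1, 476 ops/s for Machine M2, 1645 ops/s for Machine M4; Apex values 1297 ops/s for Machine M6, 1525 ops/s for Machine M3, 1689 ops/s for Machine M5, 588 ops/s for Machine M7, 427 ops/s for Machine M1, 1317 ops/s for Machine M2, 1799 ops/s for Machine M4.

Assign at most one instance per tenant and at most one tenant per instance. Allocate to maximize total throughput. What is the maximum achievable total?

Optimal: Talus→Machine M3 (1989 ops/s), Kestrel→Machine M2 (1711 ops/s), Larkspur→Machine M7 (2279 ops/s), Pioneer→Machine M5 (2228 ops/s), Quanta→Machine M1 (1313 ops/s), Apex→Machine M4 (1799 ops/s) — total 1989+1711+2279+2228+1313+1799 = 11319 ops/s.
Row-greedy (each tenant in turn takes its best remaining instance) gives 11149 ops/s, worse by 170.
Next-best assignment: Talus→Machine M3, Kestrel→Machine M2, Larkspur→Machine M7, Pioneer→Machine M5, Quanta→Machine M4, Apex→Machine M6 = 11149 ops/s.
Every other assignment is strictly worse.

Max total: 11319 ops/s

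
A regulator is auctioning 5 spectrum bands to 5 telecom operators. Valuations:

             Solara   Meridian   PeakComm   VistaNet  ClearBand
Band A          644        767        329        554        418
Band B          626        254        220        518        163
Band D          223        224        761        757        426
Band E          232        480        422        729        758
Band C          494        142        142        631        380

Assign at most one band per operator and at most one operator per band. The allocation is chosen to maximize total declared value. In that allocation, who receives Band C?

VistaNet receives Band C.

Optimal: Solara→Band B ($626M), Meridian→Band A ($767M), PeakComm→Band D ($761M), VistaNet→Band C ($631M), ClearBand→Band E ($758M) — total 626+767+761+631+758 = $3543M.
Row-greedy (each operator in turn takes its best remaining band) gives $2679M, worse by 864.
Every other assignment is strictly worse.
VistaNet's own top band is Band D ($757M), but forcing VistaNet→Band D and reassigning the rest optimally gives only $3050M — worse by 493.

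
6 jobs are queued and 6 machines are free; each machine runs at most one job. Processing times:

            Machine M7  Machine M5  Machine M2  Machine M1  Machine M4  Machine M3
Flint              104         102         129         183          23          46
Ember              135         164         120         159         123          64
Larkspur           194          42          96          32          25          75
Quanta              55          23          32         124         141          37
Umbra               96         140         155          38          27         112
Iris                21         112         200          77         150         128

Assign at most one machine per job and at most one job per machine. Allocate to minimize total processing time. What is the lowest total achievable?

Treat this as an assignment problem: match each job to one machine.
Optimal: Flint→Machine M4 (23 min), Ember→Machine M3 (64 min), Larkspur→Machine M5 (42 min), Quanta→Machine M2 (32 min), Umbra→Machine M1 (38 min), Iris→Machine M7 (21 min) — total 23+64+42+32+38+21 = 220 min.
Column-greedy (each machine in turn goes to its cheapest remaining job) gives 265 min, worse by 45.

Min total: 220 min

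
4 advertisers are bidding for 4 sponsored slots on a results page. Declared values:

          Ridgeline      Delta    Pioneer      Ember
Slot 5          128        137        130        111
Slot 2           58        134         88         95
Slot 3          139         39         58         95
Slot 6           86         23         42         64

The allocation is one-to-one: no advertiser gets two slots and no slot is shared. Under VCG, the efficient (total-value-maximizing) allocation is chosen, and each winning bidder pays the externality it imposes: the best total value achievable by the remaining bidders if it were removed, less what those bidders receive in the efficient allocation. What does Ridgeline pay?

Ridgeline pays $31.

Efficient allocation: Ridgeline→Slot 3 ($139), Delta→Slot 2 ($134), Pioneer→Slot 5 ($130), Ember→Slot 6 ($64); total welfare W = $467.
Ridgeline receives Slot 3 at value $139, so the others get W − 139 = $328.
Without Ridgeline: best allocation of the remaining 3 bidders over all 4 slots is Delta→Slot 2 ($134), Pioneer→Slot 5 ($130), Ember→Slot 3 ($95), total $359.
VCG payment = (others' best without Ridgeline) − (others' welfare with Ridgeline) = 359 − 328 = $31.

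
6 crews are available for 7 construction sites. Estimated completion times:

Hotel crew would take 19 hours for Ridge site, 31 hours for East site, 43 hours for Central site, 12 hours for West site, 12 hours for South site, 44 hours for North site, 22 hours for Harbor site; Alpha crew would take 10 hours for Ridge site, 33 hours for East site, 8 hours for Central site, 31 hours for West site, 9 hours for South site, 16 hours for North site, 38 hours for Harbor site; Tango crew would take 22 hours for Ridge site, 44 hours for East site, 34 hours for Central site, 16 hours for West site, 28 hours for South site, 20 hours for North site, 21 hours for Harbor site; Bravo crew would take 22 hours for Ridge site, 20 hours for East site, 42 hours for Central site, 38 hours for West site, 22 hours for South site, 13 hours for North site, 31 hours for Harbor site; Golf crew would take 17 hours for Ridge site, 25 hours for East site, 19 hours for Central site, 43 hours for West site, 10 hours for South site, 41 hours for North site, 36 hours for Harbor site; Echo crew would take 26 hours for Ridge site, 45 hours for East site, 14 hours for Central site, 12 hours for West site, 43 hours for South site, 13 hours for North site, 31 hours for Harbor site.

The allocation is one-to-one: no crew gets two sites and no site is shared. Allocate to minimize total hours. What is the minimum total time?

Minimum total: 80 hours

Optimal: Hotel crew→West site (12 hours), Alpha crew→Ridge site (10 hours), Tango crew→Harbor site (21 hours), Bravo crew→North site (13 hours), Golf crew→South site (10 hours), Echo crew→Central site (14 hours) — total 12+10+21+13+10+14 = 80 hours.
Column-greedy (each site in turn goes to its cheapest remaining crew) gives 86 hours, worse by 6.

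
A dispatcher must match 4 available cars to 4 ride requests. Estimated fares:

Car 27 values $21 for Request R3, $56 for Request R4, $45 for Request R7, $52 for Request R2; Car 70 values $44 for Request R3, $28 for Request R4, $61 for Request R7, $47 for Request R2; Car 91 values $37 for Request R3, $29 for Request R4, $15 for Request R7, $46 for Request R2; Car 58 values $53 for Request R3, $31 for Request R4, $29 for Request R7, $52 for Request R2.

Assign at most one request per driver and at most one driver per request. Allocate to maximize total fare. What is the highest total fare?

Optimal: Car 27→Request R4 ($56), Car 70→Request R7 ($61), Car 91→Request R2 ($46), Car 58→Request R3 ($53) — total 56+61+46+53 = $216.

Max total: $216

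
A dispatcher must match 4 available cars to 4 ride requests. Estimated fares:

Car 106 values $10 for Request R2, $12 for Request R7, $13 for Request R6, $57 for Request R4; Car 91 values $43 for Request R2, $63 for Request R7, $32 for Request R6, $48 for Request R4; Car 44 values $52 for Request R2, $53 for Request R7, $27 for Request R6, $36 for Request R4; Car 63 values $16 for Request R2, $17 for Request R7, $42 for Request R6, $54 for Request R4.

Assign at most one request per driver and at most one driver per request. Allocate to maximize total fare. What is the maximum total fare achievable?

Maximum total: $214

Optimal: Car 106→Request R4 ($57), Car 91→Request R7 ($63), Car 44→Request R2 ($52), Car 63→Request R6 ($42) — total 57+63+52+42 = $214.
Swapping Car 91↔Car 44 (Car 91→Request R2 $43, Car 44→Request R7 $53) loses 19.
Checked against all permutations: $214 is optimal.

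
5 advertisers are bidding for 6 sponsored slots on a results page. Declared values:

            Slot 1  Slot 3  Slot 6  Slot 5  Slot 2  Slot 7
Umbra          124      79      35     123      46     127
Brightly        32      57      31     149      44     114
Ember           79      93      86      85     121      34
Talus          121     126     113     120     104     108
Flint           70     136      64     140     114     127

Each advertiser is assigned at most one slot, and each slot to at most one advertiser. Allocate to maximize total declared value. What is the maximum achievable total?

Optimal: Umbra→Slot 7 ($127), Brightly→Slot 5 ($149), Ember→Slot 2 ($121), Talus→Slot 1 ($121), Flint→Slot 3 ($136) — total 127+149+121+121+136 = $654.
Row-greedy (each advertiser in turn takes its best remaining slot) gives $593, worse by 61.
Next-best assignment: Umbra→Slot 1, Brightly→Slot 5, Ember→Slot 2, Talus→Slot 3, Flint→Slot 7 = $647.
Swapping Talus↔Brightly (Talus→Slot 5 $120, Brightly→Slot 1 $32) loses 118.
Checked against all permutations: $654 is optimal.

Maximum total: $654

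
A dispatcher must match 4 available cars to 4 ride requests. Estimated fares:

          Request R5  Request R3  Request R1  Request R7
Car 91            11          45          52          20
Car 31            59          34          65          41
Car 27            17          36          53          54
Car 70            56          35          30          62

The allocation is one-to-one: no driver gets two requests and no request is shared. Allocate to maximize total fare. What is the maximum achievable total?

Max total: $220

This is a one-to-one assignment (maximum-weight bipartite matching).
Optimal: Car 91→Request R3 ($45), Car 31→Request R1 ($65), Car 27→Request R7 ($54), Car 70→Request R5 ($56) — total 45+65+54+56 = $220.
Row-greedy (each driver in turn takes its best remaining request) gives $200, worse by 20.
Next-best assignment: Car 91→Request R3, Car 31→Request R5, Car 27→Request R1, Car 70→Request R7 = $219.
Swapping Car 31↔Car 27 (Car 31→Request R7 $41, Car 27→Request R1 $53) loses 25.
Every other assignment is strictly worse.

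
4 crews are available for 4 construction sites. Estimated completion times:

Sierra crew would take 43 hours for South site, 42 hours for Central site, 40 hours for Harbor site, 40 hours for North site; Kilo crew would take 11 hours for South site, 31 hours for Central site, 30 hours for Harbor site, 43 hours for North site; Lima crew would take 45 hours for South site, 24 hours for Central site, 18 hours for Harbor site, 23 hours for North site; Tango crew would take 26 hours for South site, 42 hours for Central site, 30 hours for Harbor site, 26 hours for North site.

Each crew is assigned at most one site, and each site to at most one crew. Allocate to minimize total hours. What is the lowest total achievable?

Min total: 97 hours

Optimal: Sierra crew→Central site (42 hours), Kilo crew→South site (11 hours), Lima crew→Harbor site (18 hours), Tango crew→North site (26 hours) — total 42+11+18+26 = 97 hours.
Row-greedy (each crew in turn takes its cheapest remaining site) gives 116 hours, worse by 19.
Checked against all permutations: 97 hours is optimal.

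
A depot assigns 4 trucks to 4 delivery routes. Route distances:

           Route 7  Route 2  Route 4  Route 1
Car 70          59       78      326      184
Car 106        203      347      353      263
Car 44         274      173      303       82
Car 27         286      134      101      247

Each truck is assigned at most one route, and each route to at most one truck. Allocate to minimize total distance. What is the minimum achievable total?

Minimum total: 464 km

This is a one-to-one assignment (minimum-cost bipartite matching).
Optimal: Car 70→Route 2 (78 km), Car 106→Route 7 (203 km), Car 44→Route 1 (82 km), Car 27→Route 4 (101 km) — total 78+203+82+101 = 464 km.
Row-greedy (each truck in turn takes its cheapest remaining route) gives 596 km, worse by 132.
Next-best assignment: Car 70→Route 7, Car 106→Route 2, Car 44→Route 1, Car 27→Route 4 = 589 km.
Swapping Car 106↔Car 70 (Car 106→Route 2 347 km, Car 70→Route 7 59 km) adds 125.
Checked against all permutations: 464 km is optimal.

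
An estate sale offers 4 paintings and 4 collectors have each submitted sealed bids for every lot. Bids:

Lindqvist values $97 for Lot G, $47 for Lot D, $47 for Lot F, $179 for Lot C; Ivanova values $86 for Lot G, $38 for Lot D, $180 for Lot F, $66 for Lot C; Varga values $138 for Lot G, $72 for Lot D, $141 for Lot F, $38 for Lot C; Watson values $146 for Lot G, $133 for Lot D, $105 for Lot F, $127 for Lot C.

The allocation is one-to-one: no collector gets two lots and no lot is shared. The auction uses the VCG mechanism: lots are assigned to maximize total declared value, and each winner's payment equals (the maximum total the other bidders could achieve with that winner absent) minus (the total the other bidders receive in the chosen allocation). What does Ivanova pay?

Ivanova pays $16.

Efficient allocation: Lindqvist→Lot C ($179), Ivanova→Lot F ($180), Varga→Lot G ($138), Watson→Lot D ($133); total welfare W = $630.
Ivanova receives Lot F at value $180, so the others get W − 180 = $450.
Without Ivanova: best allocation of the remaining 3 bidders over all 4 lots is Lindqvist→Lot C ($179), Varga→Lot F ($141), Watson→Lot G ($146), total $466.
VCG payment = (others' best without Ivanova) − (others' welfare with Ivanova) = 466 − 450 = $16.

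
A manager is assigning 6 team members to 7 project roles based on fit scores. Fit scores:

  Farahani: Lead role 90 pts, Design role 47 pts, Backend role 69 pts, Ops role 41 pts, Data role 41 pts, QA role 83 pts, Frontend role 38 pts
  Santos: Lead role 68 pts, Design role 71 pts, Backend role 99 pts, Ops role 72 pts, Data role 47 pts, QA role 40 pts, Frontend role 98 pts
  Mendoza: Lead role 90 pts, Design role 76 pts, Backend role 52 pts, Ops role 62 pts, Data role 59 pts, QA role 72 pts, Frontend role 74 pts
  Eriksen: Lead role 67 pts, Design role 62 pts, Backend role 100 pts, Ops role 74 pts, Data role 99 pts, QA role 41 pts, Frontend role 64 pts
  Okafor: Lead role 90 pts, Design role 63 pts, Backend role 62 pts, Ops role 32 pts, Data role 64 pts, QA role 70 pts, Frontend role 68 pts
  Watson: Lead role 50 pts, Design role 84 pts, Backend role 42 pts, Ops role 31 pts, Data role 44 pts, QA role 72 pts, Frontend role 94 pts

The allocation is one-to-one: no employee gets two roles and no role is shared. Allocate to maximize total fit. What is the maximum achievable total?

Optimal: Farahani→QA role (83 pts), Santos→Backend role (99 pts), Mendoza→Design role (76 pts), Eriksen→Data role (99 pts), Okafor→Lead role (90 pts), Watson→Frontend role (94 pts) — total 83+99+76+99+90+94 = 541 pts.
Max-entry greedy (repeatedly take the single best remaining cell) gives 508 pts, worse by 33.
Next-best assignment: Farahani→QA role, Santos→Backend role, Mendoza→Frontend role, Eriksen→Data role, Okafor→Lead role, Watson→Design role = 529 pts.
Swapping Farahani↔Eriksen (Farahani→Data role 41 pts, Eriksen→QA role 41 pts) loses 100.
No other one-to-one assignment exceeds 541 pts.

Max total: 541 pts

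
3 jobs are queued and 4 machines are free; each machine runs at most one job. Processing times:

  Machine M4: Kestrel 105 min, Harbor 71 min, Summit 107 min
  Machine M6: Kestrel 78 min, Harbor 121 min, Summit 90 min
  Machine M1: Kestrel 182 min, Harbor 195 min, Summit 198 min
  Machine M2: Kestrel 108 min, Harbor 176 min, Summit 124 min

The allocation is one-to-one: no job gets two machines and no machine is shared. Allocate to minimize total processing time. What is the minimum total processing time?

Minimum total: 269 min

Optimal: Kestrel→Machine M2 (108 min), Harbor→Machine M4 (71 min), Summit→Machine M6 (90 min) — total 108+71+90 = 269 min.
Row-greedy (each job in turn takes its cheapest remaining machine) gives 273 min, worse by 4.
Next-best assignment: Kestrel→Machine M6, Harbor→Machine M4, Summit→Machine M2 = 273 min.
Checked against all permutations: 269 min is optimal.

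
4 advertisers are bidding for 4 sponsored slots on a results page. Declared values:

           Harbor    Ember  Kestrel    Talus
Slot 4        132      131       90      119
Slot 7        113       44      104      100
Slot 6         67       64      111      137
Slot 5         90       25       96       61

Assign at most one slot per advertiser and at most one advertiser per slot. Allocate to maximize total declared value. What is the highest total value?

Max total: $477

Treat this as an assignment problem: match each advertiser to one slot.
Optimal: Harbor→Slot 7 ($113), Ember→Slot 4 ($131), Kestrel→Slot 5 ($96), Talus→Slot 6 ($137) — total 113+131+96+137 = $477.
Row-greedy (each advertiser in turn takes its best remaining slot) gives $361, worse by 116.
Checked against all permutations: $477 is optimal.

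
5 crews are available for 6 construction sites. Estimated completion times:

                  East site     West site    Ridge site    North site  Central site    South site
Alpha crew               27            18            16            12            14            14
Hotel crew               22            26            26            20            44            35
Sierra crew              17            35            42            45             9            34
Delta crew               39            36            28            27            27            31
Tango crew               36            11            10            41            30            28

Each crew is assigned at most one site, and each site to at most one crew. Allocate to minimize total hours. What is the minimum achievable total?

Optimal: Alpha crew→North site (12 hours), Hotel crew→East site (22 hours), Sierra crew→Central site (9 hours), Delta crew→Ridge site (28 hours), Tango crew→West site (11 hours) — total 12+22+9+28+11 = 82 hours.
Column-greedy (each site in turn goes to its cheapest remaining crew) gives 91 hours, worse by 9.
Swapping Sierra crew↔Hotel crew (Sierra crew→East site 17 hours, Hotel crew→Central site 44 hours) adds 30.

Minimum total: 82 hours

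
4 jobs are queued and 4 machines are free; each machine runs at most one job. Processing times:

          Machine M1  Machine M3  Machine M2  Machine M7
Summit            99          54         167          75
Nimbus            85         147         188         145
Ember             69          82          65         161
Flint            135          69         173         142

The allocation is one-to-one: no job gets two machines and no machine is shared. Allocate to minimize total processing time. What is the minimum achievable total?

Minimum total: 294 min

Optimal: Summit→Machine M7 (75 min), Nimbus→Machine M1 (85 min), Ember→Machine M2 (65 min), Flint→Machine M3 (69 min) — total 75+85+65+69 = 294 min.
Row-greedy (each job in turn takes its cheapest remaining machine) gives 346 min, worse by 52.
Swapping Nimbus↔Ember (Nimbus→Machine M2 188 min, Ember→Machine M1 69 min) adds 107.
Every other assignment is strictly worse.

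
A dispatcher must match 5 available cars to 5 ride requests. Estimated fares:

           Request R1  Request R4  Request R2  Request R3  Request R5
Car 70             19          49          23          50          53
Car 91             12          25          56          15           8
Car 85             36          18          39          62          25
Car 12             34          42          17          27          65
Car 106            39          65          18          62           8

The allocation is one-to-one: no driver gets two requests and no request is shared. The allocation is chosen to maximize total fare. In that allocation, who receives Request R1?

Car 85 receives Request R1.

Optimal: Car 70→Request R3 ($50), Car 91→Request R2 ($56), Car 85→Request R1 ($36), Car 12→Request R5 ($65), Car 106→Request R4 ($65) — total 50+56+36+65+65 = $272.
Column-greedy (each request in turn goes to its best remaining driver) gives $271, worse by 1.
Next-best assignment: Car 70→Request R4, Car 91→Request R2, Car 85→Request R3, Car 12→Request R5, Car 106→Request R1 = $271.
Car 85's own top request is Request R3 ($62), but forcing Car 85→Request R3 and reassigning the rest optimally gives only $271 — worse by 1.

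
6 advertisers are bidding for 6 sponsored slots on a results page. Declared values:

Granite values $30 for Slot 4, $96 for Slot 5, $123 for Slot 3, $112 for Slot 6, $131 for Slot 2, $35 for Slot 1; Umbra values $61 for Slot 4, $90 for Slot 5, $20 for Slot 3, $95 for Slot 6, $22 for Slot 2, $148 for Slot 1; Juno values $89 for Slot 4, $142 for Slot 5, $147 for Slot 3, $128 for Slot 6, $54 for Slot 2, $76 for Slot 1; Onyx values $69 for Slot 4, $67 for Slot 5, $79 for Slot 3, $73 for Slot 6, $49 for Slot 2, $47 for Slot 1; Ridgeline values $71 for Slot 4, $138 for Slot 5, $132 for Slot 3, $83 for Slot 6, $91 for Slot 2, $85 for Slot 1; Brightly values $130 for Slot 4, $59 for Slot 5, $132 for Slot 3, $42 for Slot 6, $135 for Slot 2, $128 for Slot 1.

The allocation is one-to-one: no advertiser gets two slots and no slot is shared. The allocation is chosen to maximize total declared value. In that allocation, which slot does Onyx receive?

Onyx receives Slot 6.

This is the linear assignment problem.
Optimal: Granite→Slot 2 ($131), Umbra→Slot 1 ($148), Juno→Slot 3 ($147), Onyx→Slot 6 ($73), Ridgeline→Slot 5 ($138), Brightly→Slot 4 ($130) — total 131+148+147+73+138+130 = $767.
Max-entry greedy (repeatedly take the single best remaining cell) gives $749, worse by 18.
Onyx's own top slot is Slot 3 ($79), but forcing Onyx→Slot 3 and reassigning the rest optimally gives only $754 — worse by 13.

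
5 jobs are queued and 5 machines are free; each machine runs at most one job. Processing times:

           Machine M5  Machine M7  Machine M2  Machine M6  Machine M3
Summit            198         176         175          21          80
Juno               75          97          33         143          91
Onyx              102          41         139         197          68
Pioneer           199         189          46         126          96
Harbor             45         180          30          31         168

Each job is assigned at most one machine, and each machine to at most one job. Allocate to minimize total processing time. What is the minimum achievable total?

This is the linear assignment problem.
Optimal: Summit→Machine M6 (21 min), Juno→Machine M2 (33 min), Onyx→Machine M7 (41 min), Pioneer→Machine M3 (96 min), Harbor→Machine M5 (45 min) — total 21+33+41+96+45 = 236 min.
Min-entry greedy (repeatedly take the single cheapest remaining cell) gives 263 min, worse by 27.

Min total: 236 min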